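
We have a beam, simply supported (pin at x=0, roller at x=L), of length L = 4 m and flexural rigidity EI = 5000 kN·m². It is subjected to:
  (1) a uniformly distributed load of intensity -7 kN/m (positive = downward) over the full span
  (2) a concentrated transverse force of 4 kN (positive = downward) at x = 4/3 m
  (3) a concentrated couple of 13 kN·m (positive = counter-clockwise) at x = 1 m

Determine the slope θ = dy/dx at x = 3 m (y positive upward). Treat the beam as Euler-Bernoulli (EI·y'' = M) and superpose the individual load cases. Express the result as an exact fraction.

θ(3) = -1021/324000 rad

Load 1 — uniform load w=-7 kN/m over full span:
  θ_1 = -w(L³-6Lx²+4x³)/(24EI) = -(-7)·(4³-6·4·3²+4·3³)/(24·5000) = -77/30000 rad
Load 2 — point force P=4 kN at a=4/3 m (b=L-a=8/3):
  θ_2 = -Pa(2L²-6Lx+3x²+a²)/(6LEI)  [x>a] = -4·(4/3)·(2·4²-6·4·3+3·3²+(4/3)²)/(6·4·5000) = 101/202500 rad
Load 3 — applied couple M₀=13 kN·m at a=1 m (b=L-a=3):
  θ_3 = (M₀x²/(2L)-M₀(x-a)+C₁)/EI  [x>a] with C₁=M₀(3b²-L²)/(6L)=143/24 = (13·3²/(2·4)-13·(3-1)+(143/24))/5000 = -13/12000 rad
Superposition: θ = Σ θ_i = -1021/324000 rad ≈ -0.003151 rad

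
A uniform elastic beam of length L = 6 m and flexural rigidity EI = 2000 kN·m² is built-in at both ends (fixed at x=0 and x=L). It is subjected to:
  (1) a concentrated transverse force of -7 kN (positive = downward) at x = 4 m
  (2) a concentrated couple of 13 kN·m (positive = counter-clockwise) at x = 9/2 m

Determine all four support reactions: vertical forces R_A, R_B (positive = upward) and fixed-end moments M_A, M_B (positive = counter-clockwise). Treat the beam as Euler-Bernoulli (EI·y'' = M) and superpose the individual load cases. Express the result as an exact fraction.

Load 1 — point force P=-7 kN at a=4 m (b=L-a=2):
  R_A = Pb²(3a+b)/L³ = (-7)·2²·(3·4+2)/6³ = -49/27 kN
  M_A = Pab²/L² = (-7)·4·2²/6² = -28/9 kN·m
  R_B = Pa²(a+3b)/L³ = (-7)·4²·(4+3·2)/6³ = -140/27 kN
  M_B = -Pa²b/L² = -(-7)·4²·2/6² = 56/9 kN·m
Load 2 — applied couple M₀=13 kN·m at a=9/2 m (b=L-a=3/2):
  R_A = 6M₀ab/L³ = 6·13·(9/2)·(3/2)/6³ = 39/16 kN
  M_A = M₀b(2a-b)/L² = 13·(3/2)·(2·(9/2)-(3/2))/6² = 65/16 kN·m
  R_B = -6M₀ab/L³ = -6·13·(9/2)·(3/2)/6³ = -39/16 kN
  M_B = M₀a(2b-a)/L² = 13·(9/2)·(2·(3/2)-(9/2))/6² = -39/16 kN·m
Superposition: R_A = 269/432 kN, M_A = 137/144 kN·m, R_B = -3293/432 kN, M_B = 545/144 kN·m

R_A = 269/432 kN, M_A = 137/144 kN·m, R_B = -3293/432 kN, M_B = 545/144 kN·m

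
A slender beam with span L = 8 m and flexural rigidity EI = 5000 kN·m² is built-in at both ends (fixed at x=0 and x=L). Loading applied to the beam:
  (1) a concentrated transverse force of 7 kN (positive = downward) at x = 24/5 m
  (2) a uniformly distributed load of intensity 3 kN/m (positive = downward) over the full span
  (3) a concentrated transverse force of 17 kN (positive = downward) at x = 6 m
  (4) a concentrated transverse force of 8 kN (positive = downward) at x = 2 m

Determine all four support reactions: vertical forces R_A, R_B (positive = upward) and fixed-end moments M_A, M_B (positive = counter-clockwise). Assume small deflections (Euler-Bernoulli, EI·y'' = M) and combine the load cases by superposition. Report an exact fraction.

Load 1 — point force P=7 kN at a=24/5 m (b=L-a=16/5):
  R_A = Pb²(3a+b)/L³ = 7·(16/5)²·(3·(24/5)+(16/5))/8³ = 308/125 kN
  M_A = Pab²/L² = 7·(24/5)·(16/5)²/8² = 672/125 kN·m
  R_B = Pa²(a+3b)/L³ = 7·(24/5)²·((24/5)+3·(16/5))/8³ = 567/125 kN
  M_B = -Pa²b/L² = -7·(24/5)²·(16/5)/8² = -1008/125 kN·m
Load 2 — uniform load w=3 kN/m over full span:
  R_A = wL/2 = 3·8/2 = 12 kN
  M_A = wL²/12 = 3·8²/12 = 16 kN·m
  R_B = wL/2 = 3·8/2 = 12 kN
  M_B = -wL²/12 = -3·8²/12 = -16 kN·m
Load 3 — point force P=17 kN at a=6 m (b=L-a=2):
  R_A = Pb²(3a+b)/L³ = 17·2²·(3·6+2)/8³ = 85/32 kN
  M_A = Pab²/L² = 17·6·2²/8² = 51/8 kN·m
  R_B = Pa²(a+3b)/L³ = 17·6²·(6+3·2)/8³ = 459/32 kN
  M_B = -Pa²b/L² = -17·6²·2/8² = -153/8 kN·m
Load 4 — point force P=8 kN at a=2 m (b=L-a=6):
  R_A = Pb²(3a+b)/L³ = 8·6²·(3·2+6)/8³ = 27/4 kN
  M_A = Pab²/L² = 8·2·6²/8² = 9 kN·m
  R_B = Pa²(a+3b)/L³ = 8·2²·(2+3·6)/8³ = 5/4 kN
  M_B = -Pa²b/L² = -8·2²·6/8² = -3 kN·m
Superposition: R_A = 95481/4000 kN, M_A = 36751/1000 kN·m, R_B = 128519/4000 kN, M_B = -46189/1000 kN·m

R_A = 95481/4000 kN, M_A = 36751/1000 kN·m, R_B = 128519/4000 kN, M_B = -46189/1000 kN·m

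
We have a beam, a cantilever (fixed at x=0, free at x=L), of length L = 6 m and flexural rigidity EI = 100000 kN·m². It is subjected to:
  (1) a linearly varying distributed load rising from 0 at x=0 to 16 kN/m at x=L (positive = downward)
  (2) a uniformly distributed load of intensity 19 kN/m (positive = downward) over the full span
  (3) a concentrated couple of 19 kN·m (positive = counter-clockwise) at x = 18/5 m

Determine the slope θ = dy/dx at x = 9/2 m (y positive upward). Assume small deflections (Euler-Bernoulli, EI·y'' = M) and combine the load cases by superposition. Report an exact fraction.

Load 1 — triangular load w₀=16 kN/m (0→w₀ over full span):
  θ_1 = (w₀Lx²/4-w₀L²x/3-w₀x⁴/(24L))/EI = (16·6·(9/2)²/4-16·6²·(9/2)/3-16·(9/2)⁴/(24·6))/100000 = -6777/1600000 rad
Load 2 — uniform load w=19 kN/m over full span:
  θ_2 = -wx(x²-3Lx+3L²)/(6EI) = -19·(9/2)·((9/2)²-3·6·(9/2)+3·6²)/(6·100000) = -10773/1600000 rad
Load 3 — applied couple M₀=19 kN·m at a=18/5 m (b=L-a=12/5):
  θ_3 = M₀a/EI  [x>a] = 19·(18/5)/100000 = 171/250000 rad
Superposition: θ = Σ θ_i = -41139/4000000 rad ≈ -0.010285 rad

θ(9/2) = -41139/4000000 rad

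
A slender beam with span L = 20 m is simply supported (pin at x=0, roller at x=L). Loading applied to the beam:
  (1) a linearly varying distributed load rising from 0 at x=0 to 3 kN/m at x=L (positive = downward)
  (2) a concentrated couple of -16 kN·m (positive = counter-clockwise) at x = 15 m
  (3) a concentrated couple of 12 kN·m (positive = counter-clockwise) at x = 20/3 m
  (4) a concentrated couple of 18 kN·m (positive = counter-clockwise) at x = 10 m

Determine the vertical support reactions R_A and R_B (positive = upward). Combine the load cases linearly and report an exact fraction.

R_A = 107/10 kN, R_B = 193/10 kN

Load 1 — triangular load w₀=3 kN/m (0→w₀ over full span):
  R_A = w₀L/6 = 3·20/6 = 10 kN
  R_B = w₀L/3 = 3·20/3 = 20 kN
Load 2 — applied couple M₀=-16 kN·m at a=15 m (b=L-a=5):
  R_A = M₀/L = (-16)/20 = -4/5 kN
  R_B = -M₀/L = -(-16)/20 = 4/5 kN
Load 3 — applied couple M₀=12 kN·m at a=20/3 m (b=L-a=40/3):
  R_A = M₀/L = 12/20 = 3/5 kN
  R_B = -M₀/L = -12/20 = -3/5 kN
Load 4 — applied couple M₀=18 kN·m at a=10 m (b=L-a=10):
  R_A = M₀/L = 18/20 = 9/10 kN
  R_B = -M₀/L = -18/20 = -9/10 kN
Superposition: R_A = 107/10 kN, R_B = 193/10 kN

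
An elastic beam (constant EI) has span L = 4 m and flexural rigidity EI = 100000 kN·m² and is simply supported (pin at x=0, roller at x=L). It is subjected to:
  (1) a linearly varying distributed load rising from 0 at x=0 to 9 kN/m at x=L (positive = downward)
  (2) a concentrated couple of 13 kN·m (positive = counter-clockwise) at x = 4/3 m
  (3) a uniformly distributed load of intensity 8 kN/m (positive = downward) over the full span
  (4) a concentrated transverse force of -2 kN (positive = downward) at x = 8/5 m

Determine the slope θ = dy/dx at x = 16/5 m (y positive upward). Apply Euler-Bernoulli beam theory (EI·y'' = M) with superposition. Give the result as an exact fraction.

θ(16/5) = 57127/281250000 rad

Load 1 — triangular load w₀=9 kN/m (0→w₀ over full span):
  θ_1 = -w₀(7L⁴-30L²x²+15x⁴)/(360LEI) = -9·(7·4⁴-30·4²·(16/5)²+15·(16/5)⁴)/(360·4·100000) = 757/7812500 rad
Load 2 — applied couple M₀=13 kN·m at a=4/3 m (b=L-a=8/3):
  θ_2 = (M₀x²/(2L)-M₀(x-a)+C₁)/EI  [x>a] with C₁=M₀(3b²-L²)/(6L)=26/9 = (13·(16/5)²/(2·4)-13·((16/5)-(4/3))+(26/9))/100000 = -533/11250000 rad
Load 3 — uniform load w=8 kN/m over full span:
  θ_3 = -w(L³-6Lx²+4x³)/(24EI) = -8·(4³-6·4·(16/5)²+4·(16/5)³)/(24·100000) = 66/390625 rad
Load 4 — point force P=-2 kN at a=8/5 m (b=L-a=12/5):
  θ_4 = -Pa(2L²-6Lx+3x²+a²)/(6LEI)  [x>a] = -(-2)·(8/5)·(2·4²-6·4·(16/5)+3·(16/5)²+(8/5)²)/(6·4·100000) = -6/390625 rad
Superposition: θ = Σ θ_i = 57127/281250000 rad ≈ 0.000203 rad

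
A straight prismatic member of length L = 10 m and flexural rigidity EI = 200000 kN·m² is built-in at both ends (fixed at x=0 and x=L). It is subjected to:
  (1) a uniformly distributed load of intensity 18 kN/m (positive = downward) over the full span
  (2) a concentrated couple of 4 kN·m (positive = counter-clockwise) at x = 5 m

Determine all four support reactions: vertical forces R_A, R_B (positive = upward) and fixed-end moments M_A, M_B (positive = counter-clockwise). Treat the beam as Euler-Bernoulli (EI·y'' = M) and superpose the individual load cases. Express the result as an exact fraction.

R_A = 453/5 kN, M_A = 151 kN·m, R_B = 447/5 kN, M_B = -149 kN·m

Load 1 — uniform load w=18 kN/m over full span:
  R_A = wL/2 = 18·10/2 = 90 kN
  M_A = wL²/12 = 18·10²/12 = 150 kN·m
  R_B = wL/2 = 18·10/2 = 90 kN
  M_B = -wL²/12 = -18·10²/12 = -150 kN·m
Load 2 — applied couple M₀=4 kN·m at a=5 m (b=L-a=5):
  R_A = 6M₀ab/L³ = 6·4·5·5/10³ = 3/5 kN
  M_A = M₀b(2a-b)/L² = 4·5·(2·5-5)/10² = 1 kN·m
  R_B = -6M₀ab/L³ = -6·4·5·5/10³ = -3/5 kN
  M_B = M₀a(2b-a)/L² = 4·5·(2·5-5)/10² = 1 kN·m
Superposition: R_A = 453/5 kN, M_A = 151 kN·m, R_B = 447/5 kN, M_B = -149 kN·m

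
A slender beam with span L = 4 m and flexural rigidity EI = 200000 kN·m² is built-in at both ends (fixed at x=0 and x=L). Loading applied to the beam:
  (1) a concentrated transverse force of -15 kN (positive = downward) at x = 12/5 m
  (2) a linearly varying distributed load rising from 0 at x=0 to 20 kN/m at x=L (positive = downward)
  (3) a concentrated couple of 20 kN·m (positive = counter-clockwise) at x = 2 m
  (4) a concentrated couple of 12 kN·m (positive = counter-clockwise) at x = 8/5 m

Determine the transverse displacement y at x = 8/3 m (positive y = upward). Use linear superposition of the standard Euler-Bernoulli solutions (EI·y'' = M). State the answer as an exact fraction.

y(8/3) = 3211/455625000 m

Load 1 — point force P=-15 kN at a=12/5 m (b=L-a=8/5):
  y_1 = -Pa²(L-x)²(3bL-(3b+a)(L-x))/(6L³EI)  [x>a] = -(-15)·(12/5)²·(4-(8/3))²·(3·(8/5)·4-(3·(8/5)+(12/5))·(4-(8/3)))/(6·4³·200000) = 3/156250 m
Load 2 — triangular load w₀=20 kN/m (0→w₀ over full span):
  y_2 = -w₀x²(L-x)²(x+2L)/(120LEI) = -20·(8/3)²·(4-(8/3))²·((8/3)+2·4)/(120·4·200000) = -64/2278125 m
Load 3 — applied couple M₀=20 kN·m at a=2 m (b=L-a=2):
  y_3 = (R_Ax³/6 - M_Ax²/2 - M₀(x-a)²/2)/EI  [x>a] with R_A=15/2, M_A=5 = ((15/2)·(8/3)³/6 - 5·(8/3)²/2 - 20·((8/3)-2)²/2)/200000 = 1/135000 m
Load 4 — applied couple M₀=12 kN·m at a=8/5 m (b=L-a=12/5):
  y_4 = (R_Ax³/6 - M_Ax²/2 - M₀(x-a)²/2)/EI  [x>a] with R_A=108/25, M_A=36/25 = ((108/25)·(8/3)³/6 - (36/25)·(8/3)²/2 - 12·((8/3)-(8/5))²/2)/200000 = 2/234375 m
Superposition: y = Σ y_i = 3211/455625000 m ≈ 0.000007 m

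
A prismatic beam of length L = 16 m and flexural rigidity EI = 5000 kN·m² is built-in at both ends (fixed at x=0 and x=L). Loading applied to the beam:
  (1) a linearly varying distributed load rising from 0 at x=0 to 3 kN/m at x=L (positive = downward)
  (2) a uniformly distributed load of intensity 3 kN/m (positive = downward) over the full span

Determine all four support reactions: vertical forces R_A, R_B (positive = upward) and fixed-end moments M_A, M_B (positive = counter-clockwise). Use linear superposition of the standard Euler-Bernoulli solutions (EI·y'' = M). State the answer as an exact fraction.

R_A = 156/5 kN, M_A = 448/5 kN·m, R_B = 204/5 kN, M_B = -512/5 kN·m

Load 1 — triangular load w₀=3 kN/m (0→w₀ over full span):
  R_A = 3w₀L/20 = 3·3·16/20 = 36/5 kN
  M_A = w₀L²/30 = 3·16²/30 = 128/5 kN·m
  R_B = 7w₀L/20 = 7·3·16/20 = 84/5 kN
  M_B = -w₀L²/20 = -3·16²/20 = -192/5 kN·m
Load 2 — uniform load w=3 kN/m over full span:
  R_A = wL/2 = 3·16/2 = 24 kN
  M_A = wL²/12 = 3·16²/12 = 64 kN·m
  R_B = wL/2 = 3·16/2 = 24 kN
  M_B = -wL²/12 = -3·16²/12 = -64 kN·m
Superposition: R_A = 156/5 kN, M_A = 448/5 kN·m, R_B = 204/5 kN, M_B = -512/5 kN·m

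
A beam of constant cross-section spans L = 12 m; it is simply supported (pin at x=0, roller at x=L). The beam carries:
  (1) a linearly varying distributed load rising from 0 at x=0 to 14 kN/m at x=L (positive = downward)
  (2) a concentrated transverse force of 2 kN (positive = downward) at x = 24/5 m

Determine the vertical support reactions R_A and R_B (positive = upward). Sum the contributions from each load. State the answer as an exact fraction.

Load 1 — triangular load w₀=14 kN/m (0→w₀ over full span):
  R_A = w₀L/6 = 14·12/6 = 28 kN
  R_B = w₀L/3 = 14·12/3 = 56 kN
Load 2 — point force P=2 kN at a=24/5 m (b=L-a=36/5):
  R_A = Pb/L = 2·(36/5)/12 = 6/5 kN
  R_B = Pa/L = 2·(24/5)/12 = 4/5 kN
Superposition: R_A = 146/5 kN, R_B = 284/5 kN

R_A = 146/5 kN, R_B = 284/5 kN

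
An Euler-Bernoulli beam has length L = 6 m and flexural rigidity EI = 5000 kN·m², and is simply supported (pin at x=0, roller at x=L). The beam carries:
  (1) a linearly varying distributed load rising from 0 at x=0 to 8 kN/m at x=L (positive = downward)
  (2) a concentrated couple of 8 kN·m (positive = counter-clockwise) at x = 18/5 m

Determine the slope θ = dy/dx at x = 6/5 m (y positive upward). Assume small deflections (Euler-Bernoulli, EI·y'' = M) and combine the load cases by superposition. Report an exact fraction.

θ(6/5) = -2434/390625 rad

Load 1 — triangular load w₀=8 kN/m (0→w₀ over full span):
  θ_1 = -w₀(7L⁴-30L²x²+15x⁴)/(360LEI) = -8·(7·6⁴-30·6²·(6/5)²+15·(6/5)⁴)/(360·6·5000) = -2184/390625 rad
Load 2 — applied couple M₀=8 kN·m at a=18/5 m (b=L-a=12/5):
  θ_2 = (M₀x²/(2L)+C₁)/EI  [x≤a] with C₁=M₀(3b²-L²)/(6L)=-104/25 = (8·(6/5)²/(2·6)+(-104/25))/5000 = -2/3125 rad
Superposition: θ = Σ θ_i = -2434/390625 rad ≈ -0.006231 rad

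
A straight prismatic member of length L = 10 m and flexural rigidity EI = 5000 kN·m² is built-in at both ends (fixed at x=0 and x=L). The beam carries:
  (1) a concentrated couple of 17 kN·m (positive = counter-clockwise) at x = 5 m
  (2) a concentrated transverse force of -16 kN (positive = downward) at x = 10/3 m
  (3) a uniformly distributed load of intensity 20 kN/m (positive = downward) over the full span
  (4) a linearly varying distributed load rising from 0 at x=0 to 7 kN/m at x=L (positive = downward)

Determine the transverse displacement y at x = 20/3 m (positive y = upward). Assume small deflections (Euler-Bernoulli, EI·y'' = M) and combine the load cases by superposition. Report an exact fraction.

y(20/3) = -77023/874800 m

Load 1 — applied couple M₀=17 kN·m at a=5 m (b=L-a=5):
  y_1 = (R_Ax³/6 - M_Ax²/2 - M₀(x-a)²/2)/EI  [x>a] with R_A=51/20, M_A=17/4 = ((51/20)·(20/3)³/6 - (17/4)·(20/3)²/2 - 17·((20/3)-5)²/2)/5000 = 17/10800 m
Load 2 — point force P=-16 kN at a=10/3 m (b=L-a=20/3):
  y_2 = -Pa²(L-x)²(3bL-(3b+a)(L-x))/(6L³EI)  [x>a] = -(-16)·(10/3)²·(10-(20/3))²·(3·(20/3)·10-(3·(20/3)+(10/3))·(10-(20/3)))/(6·10³·5000) = 88/10935 m
Load 3 — uniform load w=20 kN/m over full span:
  y_3 = -wx²(L-x)²/(24EI) = -20·(20/3)²·(10-(20/3))²/(24·5000) = -20/243 m
Load 4 — triangular load w₀=7 kN/m (0→w₀ over full span):
  y_4 = -w₀x²(L-x)²(x+2L)/(120LEI) = -7·(20/3)²·(10-(20/3))²·((20/3)+2·10)/(120·10·5000) = -56/3645 m
Superposition: y = Σ y_i = -77023/874800 m ≈ -0.088046 m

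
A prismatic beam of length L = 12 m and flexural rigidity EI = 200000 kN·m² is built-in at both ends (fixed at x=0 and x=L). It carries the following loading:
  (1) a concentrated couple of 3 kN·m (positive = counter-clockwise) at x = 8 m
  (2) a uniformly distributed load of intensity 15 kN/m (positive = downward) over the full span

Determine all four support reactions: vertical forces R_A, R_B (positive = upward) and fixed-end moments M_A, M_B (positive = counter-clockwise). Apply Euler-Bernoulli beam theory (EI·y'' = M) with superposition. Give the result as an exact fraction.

R_A = 271/3 kN, M_A = 181 kN·m, R_B = 269/3 kN, M_B = -180 kN·m

Load 1 — applied couple M₀=3 kN·m at a=8 m (b=L-a=4):
  R_A = 6M₀ab/L³ = 6·3·8·4/12³ = 1/3 kN
  M_A = M₀b(2a-b)/L² = 3·4·(2·8-4)/12² = 1 kN·m
  R_B = -6M₀ab/L³ = -6·3·8·4/12³ = -1/3 kN
  M_B = M₀a(2b-a)/L² = 3·8·(2·4-8)/12² = 0 kN·m
Load 2 — uniform load w=15 kN/m over full span:
  R_A = wL/2 = 15·12/2 = 90 kN
  M_A = wL²/12 = 15·12²/12 = 180 kN·m
  R_B = wL/2 = 15·12/2 = 90 kN
  M_B = -wL²/12 = -15·12²/12 = -180 kN·m
Superposition: R_A = 271/3 kN, M_A = 181 kN·m, R_B = 269/3 kN, M_B = -180 kN·m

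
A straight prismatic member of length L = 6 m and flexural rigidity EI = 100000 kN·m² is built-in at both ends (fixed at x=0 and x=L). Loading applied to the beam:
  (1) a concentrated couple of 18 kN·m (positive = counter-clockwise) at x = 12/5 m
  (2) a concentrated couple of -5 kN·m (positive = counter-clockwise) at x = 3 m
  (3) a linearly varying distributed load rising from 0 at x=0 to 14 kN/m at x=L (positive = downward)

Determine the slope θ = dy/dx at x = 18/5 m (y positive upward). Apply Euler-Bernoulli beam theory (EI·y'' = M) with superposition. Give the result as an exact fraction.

θ(18/5) = 357/12500000 rad

Load 1 — applied couple M₀=18 kN·m at a=12/5 m (b=L-a=18/5):
  θ_1 = (R_Ax²/2 - M_Ax - M₀(x-a))/EI  [x>a] with R_A=108/25, M_A=54/25 = ((108/25)·(18/5)²/2 - (54/25)·(18/5) - 18·((18/5)-(12/5)))/100000 = -27/1953125 rad
Load 2 — applied couple M₀=-5 kN·m at a=3 m (b=L-a=3):
  θ_2 = (R_Ax²/2 - M_Ax - M₀(x-a))/EI  [x>a] with R_A=-5/4, M_A=-5/4 = ((-5/4)·(18/5)²/2 - (-5/4)·(18/5) - (-5)·((18/5)-3))/100000 = -3/500000 rad
Load 3 — triangular load w₀=14 kN/m (0→w₀ over full span):
  θ_3 = -w₀(2x(L-x)(L-2x)(x+2L)+x²(L-x)²)/(120LEI) = -14·(2·(18/5)·(6-(18/5))·(6-2·(18/5))·((18/5)+2·6)+(18/5)²·(6-(18/5))²)/(120·6·100000) = 189/3906250 rad
Superposition: θ = Σ θ_i = 357/12500000 rad ≈ 0.000029 rad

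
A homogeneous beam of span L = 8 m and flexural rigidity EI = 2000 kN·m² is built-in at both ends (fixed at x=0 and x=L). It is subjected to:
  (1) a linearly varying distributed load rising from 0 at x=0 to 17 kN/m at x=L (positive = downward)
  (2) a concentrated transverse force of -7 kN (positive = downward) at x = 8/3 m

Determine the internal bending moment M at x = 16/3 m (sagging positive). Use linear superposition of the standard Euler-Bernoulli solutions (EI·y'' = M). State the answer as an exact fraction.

M(16/3) = 7336/405 kN·m

Load 1 — triangular load w₀=17 kN/m (0→w₀ over full span):
  M_1 = 3w₀Lx/20 - w₀L²/30 - w₀x³/(6L) = 3·17·8·(16/3)/20 - 17·8²/30 - 17·(16/3)³/(6·8) = 7616/405 kN·m
Load 2 — point force P=-7 kN at a=8/3 m (b=L-a=16/3):
  M_2 = Pa²(a+3b)(L-x)/L³ - Pa²b/L²  [x>a] = (-7)·(8/3)²·((8/3)+3·(16/3))·(8-(16/3))/8³ - (-7)·(8/3)²·(16/3)/8² = -56/81 kN·m
Superposition: M = Σ M_i = 7336/405 kN·m ≈ 18.113580 kN·m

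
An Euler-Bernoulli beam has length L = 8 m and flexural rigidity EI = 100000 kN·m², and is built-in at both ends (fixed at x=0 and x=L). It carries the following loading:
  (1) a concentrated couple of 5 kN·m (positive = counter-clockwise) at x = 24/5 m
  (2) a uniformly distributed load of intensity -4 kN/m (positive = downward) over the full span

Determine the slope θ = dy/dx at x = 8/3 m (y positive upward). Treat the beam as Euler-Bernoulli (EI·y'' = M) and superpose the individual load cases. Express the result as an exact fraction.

Load 1 — applied couple M₀=5 kN·m at a=24/5 m (b=L-a=16/5):
  θ_1 = (R_Ax²/2 - M_Ax)/EI  [x≤a] with R_A=9/10, M_A=8/5 = ((9/10)·(8/3)²/2 - (8/5)·(8/3))/100000 = -1/93750 rad
Load 2 — uniform load w=-4 kN/m over full span:
  θ_2 = -wx(L-x)(L-2x)/(12EI) = -(-4)·(8/3)·(8-(8/3))·(8-2·(8/3))/(12·100000) = 32/253125 rad
Superposition: θ = Σ θ_i = 293/2531250 rad ≈ 0.000116 rad

θ(8/3) = 293/2531250 rad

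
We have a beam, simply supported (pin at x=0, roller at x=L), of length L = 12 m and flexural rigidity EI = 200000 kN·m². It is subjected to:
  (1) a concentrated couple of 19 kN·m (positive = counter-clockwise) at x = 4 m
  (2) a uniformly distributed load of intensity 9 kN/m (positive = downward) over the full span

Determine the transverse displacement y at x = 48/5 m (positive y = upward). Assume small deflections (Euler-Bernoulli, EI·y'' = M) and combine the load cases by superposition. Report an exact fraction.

y(48/5) = -108287/15625000 m

Load 1 — applied couple M₀=19 kN·m at a=4 m (b=L-a=8):
  y_1 = (M₀x³/(6L)-M₀(x-a)²/2+C₁x)/EI  [x>a] with C₁=M₀(3b²-L²)/(6L)=38/3 = (19·(48/5)³/(6·12)-19·((48/5)-4)²/2+(38/3)·(48/5))/200000 = 893/3125000 m
Load 2 — uniform load w=9 kN/m over full span:
  y_2 = -wx(L³-2Lx²+x³)/(24EI) = -9·(48/5)·(12³-2·12·(48/5)²+(48/5)³)/(24·200000) = -14094/1953125 m
Superposition: y = Σ y_i = -108287/15625000 m ≈ -0.006930 m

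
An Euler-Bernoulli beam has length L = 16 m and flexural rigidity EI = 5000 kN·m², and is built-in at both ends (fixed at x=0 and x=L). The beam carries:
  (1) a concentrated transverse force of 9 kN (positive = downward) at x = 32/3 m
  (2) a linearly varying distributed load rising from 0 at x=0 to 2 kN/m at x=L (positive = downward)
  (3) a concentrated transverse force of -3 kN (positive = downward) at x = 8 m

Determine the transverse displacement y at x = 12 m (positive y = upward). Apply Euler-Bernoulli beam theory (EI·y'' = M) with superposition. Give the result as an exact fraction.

Load 1 — point force P=9 kN at a=32/3 m (b=L-a=16/3):
  y_1 = -Pa²(L-x)²(3bL-(3b+a)(L-x))/(6L³EI)  [x>a] = -9·(32/3)²·(16-12)²·(3·(16/3)·16-(3·(16/3)+(32/3))·(16-12))/(6·16³·5000) = -112/5625 m
Load 2 — triangular load w₀=2 kN/m (0→w₀ over full span):
  y_2 = -w₀x²(L-x)²(x+2L)/(120LEI) = -2·12²·(16-12)²·(12+2·16)/(120·16·5000) = -66/3125 m
Load 3 — point force P=-3 kN at a=8 m (b=L-a=8):
  y_3 = -Pa²(L-x)²(3bL-(3b+a)(L-x))/(6L³EI)  [x>a] = -(-3)·8²·(16-12)²·(3·8·16-(3·8+8)·(16-12))/(6·16³·5000) = 4/625 m
Superposition: y = Σ y_i = -974/28125 m ≈ -0.034631 m

y(12) = -974/28125 m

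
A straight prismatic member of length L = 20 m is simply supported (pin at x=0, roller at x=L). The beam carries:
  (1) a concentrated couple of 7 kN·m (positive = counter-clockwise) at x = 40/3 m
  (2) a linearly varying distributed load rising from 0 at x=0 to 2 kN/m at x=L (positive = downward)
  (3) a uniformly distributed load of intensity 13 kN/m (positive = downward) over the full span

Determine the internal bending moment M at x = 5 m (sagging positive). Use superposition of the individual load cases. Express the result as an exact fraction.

Load 1 — applied couple M₀=7 kN·m at a=40/3 m (b=L-a=20/3):
  M_1 = M₀x/L  [x≤a] = 7·5/20 = 7/4 kN·m
Load 2 — triangular load w₀=2 kN/m (0→w₀ over full span):
  M_2 = w₀Lx/6 - w₀x³/(6L) = 2·20·5/6 - 2·5³/(6·20) = 125/4 kN·m
Load 3 — uniform load w=13 kN/m over full span:
  M_3 = wx(L-x)/2 = 13·5·(20-5)/2 = 975/2 kN·m
Superposition: M = Σ M_i = 1041/2 kN·m ≈ 520.500000 kN·m

M(5) = 1041/2 kN·m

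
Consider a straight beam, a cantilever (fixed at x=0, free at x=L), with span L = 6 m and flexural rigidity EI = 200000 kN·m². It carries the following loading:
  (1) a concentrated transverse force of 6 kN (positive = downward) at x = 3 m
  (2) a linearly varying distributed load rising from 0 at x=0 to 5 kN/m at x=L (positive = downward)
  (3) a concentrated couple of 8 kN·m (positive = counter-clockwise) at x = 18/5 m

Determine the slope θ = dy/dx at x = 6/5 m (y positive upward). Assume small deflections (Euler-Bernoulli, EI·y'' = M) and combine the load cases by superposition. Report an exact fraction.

θ(6/5) = -8619/25000000 rad

Load 1 — point force P=6 kN at a=3 m (b=L-a=3):
  θ_1 = -Px(2a-x)/(2EI)  [x≤a] = -6·(6/5)·(2·3-(6/5))/(2·200000) = -27/312500 rad
Load 2 — triangular load w₀=5 kN/m (0→w₀ over full span):
  θ_2 = (w₀Lx²/4-w₀L²x/3-w₀x⁴/(24L))/EI = (5·6·(6/5)²/4-5·6²·(6/5)/3-5·(6/5)⁴/(24·6))/200000 = -7659/25000000 rad
Load 3 — applied couple M₀=8 kN·m at a=18/5 m (b=L-a=12/5):
  θ_3 = M₀x/EI  [x≤a] = 8·(6/5)/200000 = 3/62500 rad
Superposition: θ = Σ θ_i = -8619/25000000 rad ≈ -0.000345 rad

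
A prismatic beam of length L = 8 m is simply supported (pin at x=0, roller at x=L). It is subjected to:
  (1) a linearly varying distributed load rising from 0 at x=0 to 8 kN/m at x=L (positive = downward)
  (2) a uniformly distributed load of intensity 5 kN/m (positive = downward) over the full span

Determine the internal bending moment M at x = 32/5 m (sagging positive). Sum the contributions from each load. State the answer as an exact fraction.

Load 1 — triangular load w₀=8 kN/m (0→w₀ over full span):
  M_1 = w₀Lx/6 - w₀x³/(6L) = 8·8·(32/5)/6 - 8·(32/5)³/(6·8) = 3072/125 kN·m
Load 2 — uniform load w=5 kN/m over full span:
  M_2 = wx(L-x)/2 = 5·(32/5)·(8-(32/5))/2 = 128/5 kN·m
Superposition: M = Σ M_i = 6272/125 kN·m ≈ 50.176000 kN·m

M(32/5) = 6272/125 kN·m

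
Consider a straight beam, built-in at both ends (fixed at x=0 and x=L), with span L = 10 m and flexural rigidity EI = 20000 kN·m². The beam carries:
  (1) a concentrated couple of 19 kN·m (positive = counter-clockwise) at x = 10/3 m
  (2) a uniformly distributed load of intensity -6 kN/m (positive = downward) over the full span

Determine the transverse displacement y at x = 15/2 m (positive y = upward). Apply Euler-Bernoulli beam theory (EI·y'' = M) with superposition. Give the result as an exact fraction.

Load 1 — applied couple M₀=19 kN·m at a=10/3 m (b=L-a=20/3):
  y_1 = (R_Ax³/6 - M_Ax²/2 - M₀(x-a)²/2)/EI  [x>a] with R_A=38/15, M_A=0 = ((38/15)·(15/2)³/6 - 0·(15/2)²/2 - 19·((15/2)-(10/3))²/2)/20000 = 19/28800 m
Load 2 — uniform load w=-6 kN/m over full span:
  y_2 = -wx²(L-x)²/(24EI) = -(-6)·(15/2)²·(10-(15/2))²/(24·20000) = 9/2048 m
Superposition: y = Σ y_i = 2329/460800 m ≈ 0.005054 m

y(15/2) = 2329/460800 m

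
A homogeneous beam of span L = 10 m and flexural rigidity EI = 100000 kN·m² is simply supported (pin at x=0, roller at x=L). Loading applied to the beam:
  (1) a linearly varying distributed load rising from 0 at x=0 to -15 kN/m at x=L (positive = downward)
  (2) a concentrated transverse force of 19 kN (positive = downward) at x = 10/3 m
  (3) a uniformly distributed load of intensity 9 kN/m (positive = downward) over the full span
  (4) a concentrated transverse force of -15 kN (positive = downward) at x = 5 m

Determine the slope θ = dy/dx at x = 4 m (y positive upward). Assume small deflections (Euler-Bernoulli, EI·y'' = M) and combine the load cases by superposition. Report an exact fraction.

Load 1 — triangular load w₀=-15 kN/m (0→w₀ over full span):
  θ_1 = -w₀(7L⁴-30L²x²+15x⁴)/(360LEI) = -(-15)·(7·10⁴-30·10²·4²+15·4⁴)/(360·10·100000) = 323/300000 rad
Load 2 — point force P=19 kN at a=10/3 m (b=L-a=20/3):
  θ_2 = -Pa(2L²-6Lx+3x²+a²)/(6LEI)  [x>a] = -19·(10/3)·(2·10²-6·10·4+3·4²+(10/3)²)/(6·10·100000) = -817/4050000 rad
Load 3 — uniform load w=9 kN/m over full span:
  θ_3 = -w(L³-6Lx²+4x³)/(24EI) = -9·(10³-6·10·4²+4·4³)/(24·100000) = -111/100000 rad
Load 4 — point force P=-15 kN at a=5 m (b=L-a=5):
  θ_4 = -Pb(L²-b²-3x²)/(6LEI)  [x≤a] = -(-15)·5·(10²-5²-3·4²)/(6·10·100000) = 27/80000 rad
Superposition: θ = Σ θ_i = 3319/32400000 rad ≈ 0.000102 rad

θ(4) = 3319/32400000 rad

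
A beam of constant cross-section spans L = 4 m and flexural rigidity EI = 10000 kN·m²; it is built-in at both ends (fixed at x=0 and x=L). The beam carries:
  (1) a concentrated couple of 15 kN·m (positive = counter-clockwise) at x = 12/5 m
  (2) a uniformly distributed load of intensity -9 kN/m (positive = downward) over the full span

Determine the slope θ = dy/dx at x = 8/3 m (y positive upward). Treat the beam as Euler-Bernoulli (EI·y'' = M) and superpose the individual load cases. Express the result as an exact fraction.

θ(8/3) = -13/112500 rad

Load 1 — applied couple M₀=15 kN·m at a=12/5 m (b=L-a=8/5):
  θ_1 = (R_Ax²/2 - M_Ax - M₀(x-a))/EI  [x>a] with R_A=27/5, M_A=24/5 = ((27/5)·(8/3)²/2 - (24/5)·(8/3) - 15·((8/3)-(12/5)))/10000 = 3/12500 rad
Load 2 — uniform load w=-9 kN/m over full span:
  θ_2 = -wx(L-x)(L-2x)/(12EI) = -(-9)·(8/3)·(4-(8/3))·(4-2·(8/3))/(12·10000) = -2/5625 rad
Superposition: θ = Σ θ_i = -13/112500 rad ≈ -0.000116 rad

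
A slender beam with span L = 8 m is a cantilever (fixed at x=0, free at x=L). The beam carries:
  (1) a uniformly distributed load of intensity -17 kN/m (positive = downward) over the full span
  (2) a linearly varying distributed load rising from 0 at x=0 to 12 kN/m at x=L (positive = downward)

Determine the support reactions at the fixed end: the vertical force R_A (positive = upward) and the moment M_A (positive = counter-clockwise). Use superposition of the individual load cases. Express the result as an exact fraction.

Load 1 — uniform load w=-17 kN/m over full span:
  R_A = wL = (-17)·8 = -136 kN
  M_A = wL²/2 = (-17)·8²/2 = -544 kN·m
Load 2 — triangular load w₀=12 kN/m (0→w₀ over full span):
  R_A = w₀L/2 = 12·8/2 = 48 kN
  M_A = w₀L²/3 = 12·8²/3 = 256 kN·m
Superposition: R_A = -88 kN, M_A = -288 kN·m

R_A = -88 kN, M_A = -288 kN·m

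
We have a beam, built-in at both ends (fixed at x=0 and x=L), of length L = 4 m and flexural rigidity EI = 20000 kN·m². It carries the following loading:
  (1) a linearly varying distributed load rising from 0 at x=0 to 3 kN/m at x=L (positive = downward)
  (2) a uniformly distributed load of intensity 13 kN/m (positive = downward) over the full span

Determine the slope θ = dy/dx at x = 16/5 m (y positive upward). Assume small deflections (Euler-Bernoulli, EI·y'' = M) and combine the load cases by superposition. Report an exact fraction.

θ(16/5) = 146/390625 rad

Load 1 — triangular load w₀=3 kN/m (0→w₀ over full span):
  θ_1 = -w₀(2x(L-x)(L-2x)(x+2L)+x²(L-x)²)/(120LEI) = -3·(2·(16/5)·(4-(16/5))·(4-2·(16/5))·((16/5)+2·4)+(16/5)²·(4-(16/5))²)/(120·4·20000) = 16/390625 rad
Load 2 — uniform load w=13 kN/m over full span:
  θ_2 = -wx(L-x)(L-2x)/(12EI) = -13·(16/5)·(4-(16/5))·(4-2·(16/5))/(12·20000) = 26/78125 rad
Superposition: θ = Σ θ_i = 146/390625 rad ≈ 0.000374 rad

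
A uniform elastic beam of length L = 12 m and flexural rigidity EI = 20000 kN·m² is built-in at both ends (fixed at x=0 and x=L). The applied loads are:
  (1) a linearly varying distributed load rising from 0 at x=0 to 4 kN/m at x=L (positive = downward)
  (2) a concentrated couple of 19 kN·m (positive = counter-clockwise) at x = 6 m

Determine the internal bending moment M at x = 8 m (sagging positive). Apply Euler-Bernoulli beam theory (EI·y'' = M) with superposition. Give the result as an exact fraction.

M(8) = 937/180 kN·m

Load 1 — triangular load w₀=4 kN/m (0→w₀ over full span):
  M_1 = 3w₀Lx/20 - w₀L²/30 - w₀x³/(6L) = 3·4·12·8/20 - 4·12²/30 - 4·8³/(6·12) = 448/45 kN·m
Load 2 — applied couple M₀=19 kN·m at a=6 m (b=L-a=6):
  M_2 = R_Ax - M_A - M₀  [x>a] with R_A=19/8, M_A=19/4 = (19/8)·8 - (19/4) - 19 = -19/4 kN·m
Superposition: M = Σ M_i = 937/180 kN·m ≈ 5.205556 kN·m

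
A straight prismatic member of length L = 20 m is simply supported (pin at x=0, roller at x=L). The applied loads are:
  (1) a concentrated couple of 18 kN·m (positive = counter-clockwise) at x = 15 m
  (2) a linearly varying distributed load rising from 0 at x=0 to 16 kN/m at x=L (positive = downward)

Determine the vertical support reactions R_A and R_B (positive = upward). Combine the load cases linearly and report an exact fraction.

R_A = 1627/30 kN, R_B = 3173/30 kN

Load 1 — applied couple M₀=18 kN·m at a=15 m (b=L-a=5):
  R_A = M₀/L = 18/20 = 9/10 kN
  R_B = -M₀/L = -18/20 = -9/10 kN
Load 2 — triangular load w₀=16 kN/m (0→w₀ over full span):
  R_A = w₀L/6 = 16·20/6 = 160/3 kN
  R_B = w₀L/3 = 16·20/3 = 320/3 kN
Superposition: R_A = 1627/30 kN, R_B = 3173/30 kN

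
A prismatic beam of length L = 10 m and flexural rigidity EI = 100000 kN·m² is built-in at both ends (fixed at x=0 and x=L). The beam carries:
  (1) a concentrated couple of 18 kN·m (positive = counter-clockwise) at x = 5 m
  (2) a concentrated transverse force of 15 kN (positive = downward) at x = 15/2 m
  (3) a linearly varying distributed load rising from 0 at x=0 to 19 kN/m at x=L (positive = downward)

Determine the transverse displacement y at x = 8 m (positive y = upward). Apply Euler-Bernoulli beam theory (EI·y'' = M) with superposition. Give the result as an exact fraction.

Load 1 — applied couple M₀=18 kN·m at a=5 m (b=L-a=5):
  y_1 = (R_Ax³/6 - M_Ax²/2 - M₀(x-a)²/2)/EI  [x>a] with R_A=27/10, M_A=9/2 = ((27/10)·8³/6 - (9/2)·8²/2 - 18·(8-5)²/2)/100000 = 27/500000 m
Load 2 — point force P=15 kN at a=15/2 m (b=L-a=5/2):
  y_2 = -Pa²(L-x)²(3bL-(3b+a)(L-x))/(6L³EI)  [x>a] = -15·(15/2)²·(10-8)²·(3·(5/2)·10-(3·(5/2)+(15/2))·(10-8))/(6·10³·100000) = -81/320000 m
Load 3 — triangular load w₀=19 kN/m (0→w₀ over full span):
  y_3 = -w₀x²(L-x)²(x+2L)/(120LEI) = -19·8²·(10-8)²·(8+2·10)/(120·10·100000) = -266/234375 m
Superposition: y = Σ y_i = -160087/120000000 m ≈ -0.001334 m

y(8) = -160087/120000000 m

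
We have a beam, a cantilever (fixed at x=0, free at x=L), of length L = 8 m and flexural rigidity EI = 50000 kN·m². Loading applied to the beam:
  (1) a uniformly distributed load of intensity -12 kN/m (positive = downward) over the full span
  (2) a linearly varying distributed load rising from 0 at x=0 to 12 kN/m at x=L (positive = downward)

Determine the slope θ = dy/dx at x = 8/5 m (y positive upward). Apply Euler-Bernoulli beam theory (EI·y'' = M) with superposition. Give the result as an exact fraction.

θ(8/5) = 5904/1953125 rad

Load 1 — uniform load w=-12 kN/m over full span:
  θ_1 = -wx(x²-3Lx+3L²)/(6EI) = -(-12)·(8/5)·((8/5)²-3·8·(8/5)+3·8²)/(6·50000) = 3904/390625 rad
Load 2 — triangular load w₀=12 kN/m (0→w₀ over full span):
  θ_2 = (w₀Lx²/4-w₀L²x/3-w₀x⁴/(24L))/EI = (12·8·(8/5)²/4-12·8²·(8/5)/3-12·(8/5)⁴/(24·8))/50000 = -13616/1953125 rad
Superposition: θ = Σ θ_i = 5904/1953125 rad ≈ 0.003023 rad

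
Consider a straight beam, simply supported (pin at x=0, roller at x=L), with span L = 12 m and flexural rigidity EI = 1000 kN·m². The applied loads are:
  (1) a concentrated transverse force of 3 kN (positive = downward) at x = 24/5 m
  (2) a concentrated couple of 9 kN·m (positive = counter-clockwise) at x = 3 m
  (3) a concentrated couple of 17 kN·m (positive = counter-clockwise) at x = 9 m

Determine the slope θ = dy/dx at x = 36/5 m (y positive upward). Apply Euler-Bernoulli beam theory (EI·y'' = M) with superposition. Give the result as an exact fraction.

θ(36/5) = 6739/500000 rad

Load 1 — point force P=3 kN at a=24/5 m (b=L-a=36/5):
  θ_1 = -Pa(2L²-6Lx+3x²+a²)/(6LEI)  [x>a] = -3·(24/5)·(2·12²-6·12·(36/5)+3·(36/5)²+(24/5)²)/(6·12·1000) = 162/15625 rad
Load 2 — applied couple M₀=9 kN·m at a=3 m (b=L-a=9):
  θ_2 = (M₀x²/(2L)-M₀(x-a)+C₁)/EI  [x>a] with C₁=M₀(3b²-L²)/(6L)=99/8 = (9·(36/5)²/(2·12)-9·((36/5)-3)+(99/8))/1000 = -1197/200000 rad
Load 3 — applied couple M₀=17 kN·m at a=9 m (b=L-a=3):
  θ_3 = (M₀x²/(2L)+C₁)/EI  [x≤a] with C₁=M₀(3b²-L²)/(6L)=-221/8 = (17·(36/5)²/(2·12)+(-221/8))/1000 = 1819/200000 rad
Superposition: θ = Σ θ_i = 6739/500000 rad ≈ 0.013478 rad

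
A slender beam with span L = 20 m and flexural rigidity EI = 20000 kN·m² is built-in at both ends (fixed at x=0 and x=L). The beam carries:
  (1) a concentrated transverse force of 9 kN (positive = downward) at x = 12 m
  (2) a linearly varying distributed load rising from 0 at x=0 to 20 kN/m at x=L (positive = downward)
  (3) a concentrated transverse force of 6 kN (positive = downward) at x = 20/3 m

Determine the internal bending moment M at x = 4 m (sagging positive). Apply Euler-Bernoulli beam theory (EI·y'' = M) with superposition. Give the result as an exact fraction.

Load 1 — point force P=9 kN at a=12 m (b=L-a=8):
  M_1 = Pb²(3a+b)x/L³ - Pab²/L²  [x≤a] = 9·8²·(3·12+8)·4/20³ - 9·12·8²/20² = -576/125 kN·m
Load 2 — triangular load w₀=20 kN/m (0→w₀ over full span):
  M_2 = 3w₀Lx/20 - w₀L²/30 - w₀x³/(6L) = 3·20·20·4/20 - 20·20²/30 - 20·4³/(6·20) = -112/3 kN·m
Load 3 — point force P=6 kN at a=20/3 m (b=L-a=40/3):
  M_3 = Pb²(3a+b)x/L³ - Pab²/L²  [x≤a] = 6·(40/3)²·(3·(20/3)+(40/3))·4/20³ - 6·(20/3)·(40/3)²/20² = 0 kN·m
Superposition: M = Σ M_i = -15728/375 kN·m ≈ -41.941333 kN·m

M(4) = -15728/375 kN·m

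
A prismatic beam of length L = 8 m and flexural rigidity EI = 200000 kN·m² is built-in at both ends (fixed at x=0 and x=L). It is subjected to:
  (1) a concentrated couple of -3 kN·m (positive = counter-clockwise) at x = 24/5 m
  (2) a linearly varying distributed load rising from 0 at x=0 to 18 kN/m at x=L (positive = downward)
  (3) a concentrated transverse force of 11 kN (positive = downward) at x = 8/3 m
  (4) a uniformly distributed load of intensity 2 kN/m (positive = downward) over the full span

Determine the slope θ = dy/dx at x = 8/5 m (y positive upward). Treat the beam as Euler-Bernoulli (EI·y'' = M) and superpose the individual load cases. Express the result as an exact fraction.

θ(8/5) = -55037/210937500 rad

Load 1 — applied couple M₀=-3 kN·m at a=24/5 m (b=L-a=16/5):
  θ_1 = (R_Ax²/2 - M_Ax)/EI  [x≤a] with R_A=-27/50, M_A=-24/25 = ((-27/50)·(8/5)²/2 - (-24/25)·(8/5))/200000 = 33/7812500 rad
Load 2 — triangular load w₀=18 kN/m (0→w₀ over full span):
  θ_2 = -w₀(2x(L-x)(L-2x)(x+2L)+x²(L-x)²)/(120LEI) = -18·(2·(8/5)·(8-(8/5))·(8-2·(8/5))·((8/5)+2·8)+(8/5)²·(8-(8/5))²)/(120·8·200000) = -336/1953125 rad
Load 3 — point force P=11 kN at a=8/3 m (b=L-a=16/3):
  θ_3 = -Pb²x(2aL-(3a+b)x)/(2L³EI)  [x≤a] = -11·(16/3)²·(8/5)·(2·(8/3)·8-(3·(8/3)+(16/3))·(8/5))/(2·8³·200000) = -22/421875 rad
Load 4 — uniform load w=2 kN/m over full span:
  θ_4 = -wx(L-x)(L-2x)/(12EI) = -2·(8/5)·(8-(8/5))·(8-2·(8/5))/(12·200000) = -16/390625 rad
Superposition: θ = Σ θ_i = -55037/210937500 rad ≈ -0.000261 rad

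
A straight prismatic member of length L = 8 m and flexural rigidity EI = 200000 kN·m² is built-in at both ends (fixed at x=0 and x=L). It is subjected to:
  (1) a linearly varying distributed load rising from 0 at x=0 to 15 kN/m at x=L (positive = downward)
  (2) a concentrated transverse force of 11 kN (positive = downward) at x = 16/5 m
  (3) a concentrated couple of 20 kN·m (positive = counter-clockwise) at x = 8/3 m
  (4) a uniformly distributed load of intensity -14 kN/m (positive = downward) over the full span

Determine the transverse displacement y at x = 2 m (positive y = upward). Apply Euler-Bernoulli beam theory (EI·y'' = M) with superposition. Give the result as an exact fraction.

Load 1 — triangular load w₀=15 kN/m (0→w₀ over full span):
  y_1 = -w₀x²(L-x)²(x+2L)/(120LEI) = -15·2²·(8-2)²·(2+2·8)/(120·8·200000) = -81/400000 m
Load 2 — point force P=11 kN at a=16/5 m (b=L-a=24/5):
  y_2 = -Pb²x²(3aL-(3a+b)x)/(6L³EI)  [x≤a] = -11·(24/5)²·2²·(3·(16/5)·8-(3·(16/5)+(24/5))·2)/(6·8³·200000) = -99/1250000 m
Load 3 — applied couple M₀=20 kN·m at a=8/3 m (b=L-a=16/3):
  y_3 = (R_Ax³/6 - M_Ax²/2)/EI  [x≤a] with R_A=10/3, M_A=0 = ((10/3)·2³/6 - 0·2²/2)/200000 = 1/45000 m
Load 4 — uniform load w=-14 kN/m over full span:
  y_4 = -wx²(L-x)²/(24EI) = -(-14)·2²·(8-2)²/(24·200000) = 21/50000 m
Superposition: y = Σ y_i = 14447/90000000 m ≈ 0.000161 m

y(2) = 14447/90000000 m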